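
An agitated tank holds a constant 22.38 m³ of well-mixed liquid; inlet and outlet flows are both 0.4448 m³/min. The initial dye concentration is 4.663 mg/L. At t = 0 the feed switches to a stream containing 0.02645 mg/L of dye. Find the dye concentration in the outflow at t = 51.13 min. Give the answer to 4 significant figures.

Transient balance on the dissolved component: V dC/dt = Q(C_in − C).
Time constant τ = V/Q = 22.38/0.4448 = 50.3147 min.
C approaches C_in exponentially: C(t) = C_in + (C₀ − C_in) e^(−t/τ).
C(51.13) = 0.02645 + (4.663 − 0.02645)·e^(−51.13/50.3147) = 0.02645 + (4.63655)·0.361967 = 1.70473 mg/L.

1.705 mg/L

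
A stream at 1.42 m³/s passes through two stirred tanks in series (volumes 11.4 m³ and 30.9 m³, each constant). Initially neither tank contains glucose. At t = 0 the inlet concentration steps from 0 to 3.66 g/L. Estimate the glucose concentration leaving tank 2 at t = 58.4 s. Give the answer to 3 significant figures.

3.27 g/L

Time constants: τᵢ = Vᵢ/Q for each well-mixed tank.
τ₁ = 11.4/1.42 = 8.0282 s; τ₂ = 30.9/1.42 = 21.761 s.
Solving the cascade with C₁(0)=C₂(0)=0 gives C₂(t) = C_in[1 − (τ₁ e^(−t/τ₁) − τ₂ e^(−t/τ₂))/(τ₁ − τ₂)].
At t = 58.4: e^(−t/τ₁) = 0.00069307, e^(−t/τ₂) = 0.068306.
C₂ = 3.66·[1 − (8.0282·0.00069307 − 21.761·0.068306)/(-13.732)] = 3.66·0.89217 = 3.2653 g/L.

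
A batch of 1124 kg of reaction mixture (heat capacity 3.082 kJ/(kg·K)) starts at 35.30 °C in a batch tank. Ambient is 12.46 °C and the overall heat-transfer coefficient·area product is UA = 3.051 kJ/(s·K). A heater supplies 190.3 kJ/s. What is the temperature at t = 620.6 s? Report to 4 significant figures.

51.95 °C

M c_p dT/dt = −UA(T − T_amb) + Q̇.
dT/dt = (T_ss − T)/τ with T_ss = T_amb + Q̇/UA = 12.46 + 190.3/3.051 = 74.8330 °C, τ = M c_p/UA = 1124·3.082/3.051 = 1135.42 s.
Integrating: T(t) = T_ss + (T₀ − T_ss) e^(−t/τ).
T(620.6) = 74.8330 + (-39.5330)·0.578925 = 51.9463 °C.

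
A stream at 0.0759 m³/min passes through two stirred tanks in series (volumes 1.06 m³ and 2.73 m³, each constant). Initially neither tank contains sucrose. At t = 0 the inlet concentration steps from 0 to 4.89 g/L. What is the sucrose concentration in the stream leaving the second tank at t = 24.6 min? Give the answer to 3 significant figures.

1.39 g/L

Each tank obeys Vᵢ dCᵢ/dt = Q(Cᵢ₋₁ − Cᵢ), so τᵢ = Vᵢ/Q.
τ₁ = 1.06/0.0759 = 13.966 min; τ₂ = 2.73/0.0759 = 35.968 min.
Tank 1: C₁ = C_in(1 − e^(−t/τ₁)). Tank 2 (τ₁ ≠ τ₂): C₂ = C_in[1 − (τ₁ e^(−t/τ₁) − τ₂ e^(−t/τ₂))/(τ₁ − τ₂)].
At t = 24.6: e^(−t/τ₁) = 0.17180, e^(−t/τ₂) = 0.50463.
C₂ = 4.89·[1 − (13.966·0.17180 − 35.968·0.50463)/(-22.003)] = 4.89·0.28411 = 1.3893 g/L.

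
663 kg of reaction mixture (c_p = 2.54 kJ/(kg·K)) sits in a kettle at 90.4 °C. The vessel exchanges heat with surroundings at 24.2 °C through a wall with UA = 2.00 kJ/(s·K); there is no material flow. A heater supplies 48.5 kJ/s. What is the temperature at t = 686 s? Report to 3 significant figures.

67.0 °C

Unsteady energy balance on the tank contents: M c_p dT/dt = −UA(T − T_amb) + Q̇.
dT/dt = (T_ss − T)/τ with T_ss = T_amb + Q̇/UA = 24.2 + 48.5/2.00 = 48.450 °C, τ = M c_p/UA = 663·2.54/2.00 = 842.01 s.
This is linear first-order; T(t) = T_ss + (T₀ − T_ss) e^(−t/τ).
T(686) = 48.450 + (41.950)·0.44276 = 67.024 °C.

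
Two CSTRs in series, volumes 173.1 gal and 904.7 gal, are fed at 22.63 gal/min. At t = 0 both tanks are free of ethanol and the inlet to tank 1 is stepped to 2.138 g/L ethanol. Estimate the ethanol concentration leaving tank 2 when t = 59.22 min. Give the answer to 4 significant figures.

Species balance on tank i: dCᵢ/dt = (Cᵢ₋₁ − Cᵢ)/τᵢ with τᵢ = Vᵢ/Q.
τ₁ = 173.1/22.63 = 7.64914 min; τ₂ = 904.7/22.63 = 39.9779 min.
Tank 1: C₁ = C_in(1 − e^(−t/τ₁)). Tank 2 (τ₁ ≠ τ₂): C₂ = C_in[1 − (τ₁ e^(−t/τ₁) − τ₂ e^(−t/τ₂))/(τ₁ − τ₂)].
At t = 59.22: e^(−t/τ₁) = 0.000434181, e^(−t/τ₂) = 0.227338.
C₂ = 2.138·[1 − (7.64914·0.000434181 − 39.9779·0.227338)/(-32.3288)] = 2.138·0.718976 = 1.53717 g/L.

1.537 g/L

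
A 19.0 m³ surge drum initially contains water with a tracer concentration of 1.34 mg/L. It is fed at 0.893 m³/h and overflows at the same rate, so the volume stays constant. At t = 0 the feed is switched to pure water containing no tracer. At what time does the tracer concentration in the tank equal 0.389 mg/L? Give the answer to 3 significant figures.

Species balance: V dC/dt = Q(C_in − C) ⇒ τ = V/Q = 21.277 h.
C(t) = C_in + (C₀ − C_in) e^(−t/τ). Set C = 0.389 and solve for t:
e^(−t/τ) = (C − C_in)/(C₀ − C_in) = (0.389 − 0)/(1.34 − 0) = 0.29030
t = −τ ln(…) = 21.277 × 1.2368 = 26.316 h.

26.3 h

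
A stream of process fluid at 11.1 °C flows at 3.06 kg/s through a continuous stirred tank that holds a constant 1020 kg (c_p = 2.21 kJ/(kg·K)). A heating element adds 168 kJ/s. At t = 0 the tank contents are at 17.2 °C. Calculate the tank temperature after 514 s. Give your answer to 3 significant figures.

31.9 °C

Energy balance: M c_p dT/dt = ṁ c_p (T_in − T) + 168.
τ = M/ṁ = 333.33 s; T_ss = T_in + Q̇/(ṁ c_p) = 11.1 + 168/(3.06·2.21) = 35.943 °C.
Solution: T(t) = T_ss + (T₀ − T_ss) e^(−t/τ).
T(514) = 35.943 + (-18.743)·e^(−514/333.33) = 35.943 + (-18.743)·0.21395 = 31.933 °C.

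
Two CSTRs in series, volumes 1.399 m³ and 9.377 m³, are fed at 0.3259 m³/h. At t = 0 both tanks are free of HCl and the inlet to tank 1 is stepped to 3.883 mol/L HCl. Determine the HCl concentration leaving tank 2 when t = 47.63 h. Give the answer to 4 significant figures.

3.011 mol/L

Time constants: τᵢ = Vᵢ/Q for each well-mixed tank.
τ₁ = 1.399/0.3259 = 4.29273 h; τ₂ = 9.377/0.3259 = 28.7726 h.
Solving the cascade with C₁(0)=C₂(0)=0 gives C₂(t) = C_in[1 − (τ₁ e^(−t/τ₁) − τ₂ e^(−t/τ₂))/(τ₁ − τ₂)].
At t = 47.63: e^(−t/τ₁) = 1.51803e-05, e^(−t/τ₂) = 0.191017.
C₂ = 3.883·[1 − (4.29273·1.51803e-05 − 28.7726·0.191017)/(-24.4799)] = 3.883·0.775489 = 3.01123 mol/L.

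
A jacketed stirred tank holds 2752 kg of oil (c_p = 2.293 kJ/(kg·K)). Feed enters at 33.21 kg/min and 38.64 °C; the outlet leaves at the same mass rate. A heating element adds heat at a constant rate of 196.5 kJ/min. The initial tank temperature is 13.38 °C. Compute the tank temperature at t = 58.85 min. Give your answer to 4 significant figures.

27.54 °C

Unsteady energy balance on the tank contents: M c_p dT/dt = ṁ c_p (T_in − T) + 196.5.
τ = M/ṁ = 82.8666 min; T_ss = T_in + Q̇/(ṁ c_p) = 38.64 + 196.5/(33.21·2.293) = 41.2204 °C.
This is linear first-order; T(t) = T_ss + (T₀ − T_ss) e^(−t/τ).
T(58.85) = 41.2204 + (-27.8404)·e^(−58.85/82.8666) = 41.2204 + (-27.8404)·0.491557 = 27.5353 °C.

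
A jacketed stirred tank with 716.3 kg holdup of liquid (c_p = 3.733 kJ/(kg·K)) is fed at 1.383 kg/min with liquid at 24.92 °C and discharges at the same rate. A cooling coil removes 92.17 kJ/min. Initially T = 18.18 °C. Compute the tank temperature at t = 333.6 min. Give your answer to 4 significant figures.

12.90 °C

M c_p dT/dt = ṁ c_p (T_in − T) − Q̇.
τ = M/ṁ = 517.932 min; T_ss = T_in − Q̇/(ṁ c_p) = 24.92 − 92.17/(1.383·3.733) = 7.06707 °C.
T approaches T_ss exponentially: T(t) = T_ss + (T₀ − T_ss) e^(−t/τ).
T(333.6) = 7.06707 + (11.1129)·e^(−333.6/517.932) = 7.06707 + (11.1129)·0.525135 = 12.9029 °C.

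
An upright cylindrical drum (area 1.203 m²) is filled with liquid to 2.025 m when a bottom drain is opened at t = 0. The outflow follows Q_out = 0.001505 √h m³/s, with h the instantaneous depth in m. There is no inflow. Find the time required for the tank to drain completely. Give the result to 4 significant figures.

Volume balance on the tank: A dh/dt = −0.001505 √h.
Separate and integrate: 2(√h − √h₀) = −(0.001505/A) t.
Tank is empty when √h = 0: t_empty = 2A√h₀/0.001505.
t_empty = 2·1.203·√2.025/0.001505 = 2.40600·1.42302/0.001505 = 2274.95 s.

2275 s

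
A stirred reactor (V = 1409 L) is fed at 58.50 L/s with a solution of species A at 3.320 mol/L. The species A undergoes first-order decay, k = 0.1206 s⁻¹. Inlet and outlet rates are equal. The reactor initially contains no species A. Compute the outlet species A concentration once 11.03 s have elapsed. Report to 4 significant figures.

0.7080 mol/L

Accumulation = in − out − consumed: V dC/dt = Q C_in − Q C − k V C.
This is linear with rate a = Q/V + k = 0.162119 s⁻¹.
C_ss = Q C_in/(Q + kV) = 0.850256 mol/L; C(t) = C_ss + (C₀ − C_ss) e^(−a t).
C(11.03) = 0.850256 + (-0.850256)·e^(−0.162119·11.03) = 0.850256 + (-0.850256)·0.167266 = 0.708037 mol/L.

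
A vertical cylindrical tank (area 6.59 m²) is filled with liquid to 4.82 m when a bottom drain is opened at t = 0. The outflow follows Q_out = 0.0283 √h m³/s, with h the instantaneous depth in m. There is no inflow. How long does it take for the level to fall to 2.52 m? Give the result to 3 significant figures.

283 s

A dh/dt = −Q_out = −0.0283 √h.
∫ h^(−1/2) dh = −(0.0283/A) ∫ dt, giving 2√h = 2√h₀ − (0.0283/A) t.
t = 2A(√h₀ − √h)/0.0283 = 2·6.59·(√4.82 − √2.52)/0.0283
  = 13.180 × (2.1954 − 1.5875) / 0.0283 = 283.16 s.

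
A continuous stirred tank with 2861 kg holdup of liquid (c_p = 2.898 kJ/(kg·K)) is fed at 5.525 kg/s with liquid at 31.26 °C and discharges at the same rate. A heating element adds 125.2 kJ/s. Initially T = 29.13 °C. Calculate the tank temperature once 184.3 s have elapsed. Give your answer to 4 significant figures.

32.11 °C

Energy balance: M c_p dT/dt = ṁ c_p (T_in − T) + 125.2.
Rearrange: dT/dt = (T_ss − T)/τ with τ = M/ṁ = 517.828 s and T_ss = T_in + Q̇/(ṁ c_p) = 39.0794 °C.
This is linear first-order; T(t) = T_ss + (T₀ − T_ss) e^(−t/τ).
T(184.3) = 39.0794 + (-9.94940)·e^(−184.3/517.828) = 39.0794 + (-9.94940)·0.700536 = 32.1095 °C.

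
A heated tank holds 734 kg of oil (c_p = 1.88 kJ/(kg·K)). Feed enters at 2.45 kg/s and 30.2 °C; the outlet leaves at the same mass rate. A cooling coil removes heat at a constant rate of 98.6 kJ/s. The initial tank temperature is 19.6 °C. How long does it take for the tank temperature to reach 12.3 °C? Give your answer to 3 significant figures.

First-law balance (no shaft work): M c_p dT/dt = ṁ c_p (T_in − T) − 98.6.
τ = M/ṁ = 299.59 s; T_ss = T_in − Q̇/(ṁ c_p) = 8.7931 °C.
T(t) = T_ss + (T₀ − T_ss) e^(−t/τ). Set T = 12.3:
e^(−t/τ) = (12.3 − 8.7931)/(19.6 − 8.7931) = 0.32450
t = −299.59 · ln(0.32450) = 337.18 s.

337 s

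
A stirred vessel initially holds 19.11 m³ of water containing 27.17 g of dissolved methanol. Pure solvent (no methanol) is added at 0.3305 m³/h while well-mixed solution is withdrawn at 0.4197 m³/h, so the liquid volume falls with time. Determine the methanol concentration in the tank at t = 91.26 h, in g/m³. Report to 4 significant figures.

0.1818 g/m³

Total volume: dV/dt = Q_in − Q_out = -0.0892000 m³/h, so V(t) = 19.11 − 0.0892000 t and V(91.26) = 10.9696 m³.
No methanol enters, so dm/dt = −Q_out · (m/V).
Separate: dm/m = −Q_out dt/V(t) ⇒ ln(m/m₀) = −(Q_out/(Q_in−Q_out)) ln(V/V₀).
m = m₀ (V₀/V)^(Q_out/(Q_in−Q_out)) = 27.17 × (19.11/10.9696)^(-4.70516) = 1.99443 g.
C = m/V = 1.99443/10.9696 = 0.181814 g/m³.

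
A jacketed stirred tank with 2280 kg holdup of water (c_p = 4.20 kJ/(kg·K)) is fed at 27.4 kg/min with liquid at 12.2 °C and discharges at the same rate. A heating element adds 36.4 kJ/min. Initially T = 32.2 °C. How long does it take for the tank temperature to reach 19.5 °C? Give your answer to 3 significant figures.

86.2 min

First-law balance (no shaft work): M c_p dT/dt = ṁ c_p (T_in − T) + 36.4.
τ = M/ṁ = 83.212 min; T_ss = T_in + Q̇/(ṁ c_p) = 12.516 °C.
T(t) = T_ss + (T₀ − T_ss) e^(−t/τ). Set T = 19.5:
e^(−t/τ) = (19.5 − 12.516)/(32.2 − 12.516) = 0.35480
t = −83.212 · ln(0.35480) = 86.225 min.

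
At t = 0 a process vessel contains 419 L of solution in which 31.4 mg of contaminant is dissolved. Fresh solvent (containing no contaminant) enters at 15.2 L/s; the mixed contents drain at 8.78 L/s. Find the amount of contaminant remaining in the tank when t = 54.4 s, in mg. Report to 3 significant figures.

Let m(t) be the amount of contaminant. Volume: V(t) = V₀ + (Q_in − Q_out) t = 419 + 6.4200 t; V(54.4) = 768.25 L.
Species balance (pure solvent in): dm/dt = −Q_out · m/V(t).
Separate: dm/m = −Q_out dt/V(t) ⇒ ln(m/m₀) = −(Q_out/(Q_in−Q_out)) ln(V/V₀).
m = m₀ (V₀/V)^(Q_out/(Q_in−Q_out)) = 31.4 × (419/768.25)^(1.3676) = 13.704 mg.

13.7 mg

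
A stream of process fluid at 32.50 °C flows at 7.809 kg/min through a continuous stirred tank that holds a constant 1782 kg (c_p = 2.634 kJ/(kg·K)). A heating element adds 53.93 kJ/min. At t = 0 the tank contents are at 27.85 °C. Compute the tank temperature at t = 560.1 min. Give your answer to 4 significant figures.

34.50 °C

Energy balance: M c_p dT/dt = ṁ c_p (T_in − T) + 53.93.
τ = M/ṁ = 228.198 min; T_ss = T_in + Q̇/(ṁ c_p) = 32.50 + 53.93/(7.809·2.634) = 35.1219 °C.
This is linear first-order; T(t) = T_ss + (T₀ − T_ss) e^(−t/τ).
T(560.1) = 35.1219 + (-7.27192)·e^(−560.1/228.198) = 35.1219 + (-7.27192)·0.0859109 = 34.4972 °C.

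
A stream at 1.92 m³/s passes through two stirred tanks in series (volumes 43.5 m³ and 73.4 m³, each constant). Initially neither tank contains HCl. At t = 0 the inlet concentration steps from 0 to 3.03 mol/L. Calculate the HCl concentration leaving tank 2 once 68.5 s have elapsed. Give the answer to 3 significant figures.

Each tank obeys Vᵢ dCᵢ/dt = Q(Cᵢ₋₁ − Cᵢ), so τᵢ = Vᵢ/Q.
τ₁ = 43.5/1.92 = 22.656 s; τ₂ = 73.4/1.92 = 38.229 s.
Tank 1: C₁ = C_in(1 − e^(−t/τ₁)). Tank 2 (τ₁ ≠ τ₂): C₂ = C_in[1 − (τ₁ e^(−t/τ₁) − τ₂ e^(−t/τ₂))/(τ₁ − τ₂)].
At t = 68.5: e^(−t/τ₁) = 0.048633, e^(−t/τ₂) = 0.16666.
C₂ = 3.03·[1 − (22.656·0.048633 − 38.229·0.16666)/(-15.573)] = 3.03·0.66164 = 2.0048 mol/L.

2.00 mol/L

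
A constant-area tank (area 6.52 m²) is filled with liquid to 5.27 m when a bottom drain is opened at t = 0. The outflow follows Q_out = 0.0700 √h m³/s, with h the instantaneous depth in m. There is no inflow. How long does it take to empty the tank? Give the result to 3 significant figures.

428 s

With no inflow, A dh/dt = −0.0700 √h.
Separate and integrate: 2(√h − √h₀) = −(0.0700/A) t.
Set h = 0: 2√h₀ = (0.0700/A) t_empty ⇒ t_empty = 2A√h₀/0.0700.
t_empty = 2·6.52·√5.27/0.0700 = 13.040·2.2956/0.0700 = 427.65 s.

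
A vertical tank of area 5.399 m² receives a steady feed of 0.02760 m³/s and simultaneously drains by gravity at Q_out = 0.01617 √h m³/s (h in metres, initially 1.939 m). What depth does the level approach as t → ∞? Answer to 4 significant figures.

2.913 m

Accumulation of liquid (constant cross-section A): A dh/dt = Q_in − 0.01617 √h. At steady state dh/dt = 0:
Q_in = 0.01617 √h_ss ⇒ √h_ss = 0.02760/0.01617 = 1.70686.
h_ss = 1.70686² = 2.91339 m. (Since h₀ = 1.939 m < h_ss, the level will rise toward this value.)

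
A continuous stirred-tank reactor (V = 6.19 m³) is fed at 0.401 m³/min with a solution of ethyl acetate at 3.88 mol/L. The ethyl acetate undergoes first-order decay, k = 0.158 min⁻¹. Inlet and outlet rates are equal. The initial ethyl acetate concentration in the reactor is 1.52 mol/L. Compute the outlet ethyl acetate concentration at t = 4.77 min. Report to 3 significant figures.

1.26 mol/L

V dC/dt = Q(C_in − C) − k V C.
dC/dt = (Q/V) C_in − (Q/V + k) C; effective rate a = Q/V + k = 0.064782 + 0.158 = 0.22278 min⁻¹.
C_ss = Q C_in/(Q + kV) = 1.1283 mol/L; C(t) = C_ss + (C₀ − C_ss) e^(−a t).
C(4.77) = 1.1283 + (0.39175)·e^(−0.22278·4.77) = 1.1283 + (0.39175)·0.34553 = 1.2636 mol/L.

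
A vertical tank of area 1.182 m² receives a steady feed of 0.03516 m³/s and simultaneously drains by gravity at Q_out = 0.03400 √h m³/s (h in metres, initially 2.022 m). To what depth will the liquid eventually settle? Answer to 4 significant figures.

1.069 m

Mass balance (ρ constant): A dh/dt = Q_in − 0.03400 √h. At steady state dh/dt = 0:
Q_in = 0.03400 √h_ss ⇒ √h_ss = 0.03516/0.03400 = 1.03412.
h_ss = 1.03412² = 1.06940 m. (Since h₀ = 2.022 m > h_ss, the level will fall toward this value.)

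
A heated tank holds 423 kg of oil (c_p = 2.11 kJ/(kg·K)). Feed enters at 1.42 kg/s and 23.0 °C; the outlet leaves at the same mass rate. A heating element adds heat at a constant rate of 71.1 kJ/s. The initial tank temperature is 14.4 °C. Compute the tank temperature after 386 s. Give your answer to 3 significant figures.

M c_p dT/dt = ṁ c_p (T_in − T) + Q̇.
τ = M/ṁ = 297.89 s; T_ss = T_in + Q̇/(ṁ c_p) = 23.0 + 71.1/(1.42·2.11) = 46.730 °C.
Solution: T(t) = T_ss + (T₀ − T_ss) e^(−t/τ).
T(386) = 46.730 + (-32.330)·e^(−386/297.89) = 46.730 + (-32.330)·0.27368 = 37.882 °C.

37.9 °C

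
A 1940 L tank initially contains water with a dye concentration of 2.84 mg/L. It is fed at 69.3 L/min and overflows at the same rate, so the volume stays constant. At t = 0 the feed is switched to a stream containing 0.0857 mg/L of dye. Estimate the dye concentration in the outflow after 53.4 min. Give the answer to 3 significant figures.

Accumulation = in − out for the solute gives V dC/dt = Q(C_in − C).
So dC/dt = (C_in − C)/τ with τ = V/Q = 1940/69.3 = 27.994 min.
Solution: C(t) = C_in + (C₀ − C_in) e^(−t/τ).
C(53.4) = 0.0857 + (2.84 − 0.0857)·e^(−53.4/27.994) = 0.0857 + (2.7543)·0.14845 = 0.49456 mg/L.

0.495 mg/L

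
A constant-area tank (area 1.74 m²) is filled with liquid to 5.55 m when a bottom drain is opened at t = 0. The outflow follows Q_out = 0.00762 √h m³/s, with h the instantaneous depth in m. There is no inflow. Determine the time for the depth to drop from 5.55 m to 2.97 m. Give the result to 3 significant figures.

289 s

With no inflow, A dh/dt = −0.00762 √h.
Separate and integrate: 2(√h − √h₀) = −(0.00762/A) t.
t = 2A(√h₀ − √h)/0.00762 = 2·1.74·(√5.55 − √2.97)/0.00762
  = 3.4800 × (2.3558 − 1.7234) / 0.00762 = 288.85 s.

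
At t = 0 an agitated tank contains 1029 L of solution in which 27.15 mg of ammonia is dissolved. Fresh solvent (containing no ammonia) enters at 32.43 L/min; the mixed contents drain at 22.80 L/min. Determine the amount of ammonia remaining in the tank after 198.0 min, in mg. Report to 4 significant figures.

Total volume: dV/dt = Q_in − Q_out = 9.63000 L/min, so V(t) = 1029 + 9.63000 t and V(198.0) = 2935.74 L.
Solute balance: dm/dt = 0 − Q_out C = −Q_out m/V(t).
dm/m = −Q_out dt/(V₀ + 9.63000 t); integrating gives ln(m/m₀) = −(Q_out/(Q_in−Q_out)) ln(V/V₀).
m = m₀ (V₀/V)^(Q_out/(Q_in−Q_out)) = 27.15 × (1029/2935.74)^(2.36760) = 2.26880 mg.

2.269 mg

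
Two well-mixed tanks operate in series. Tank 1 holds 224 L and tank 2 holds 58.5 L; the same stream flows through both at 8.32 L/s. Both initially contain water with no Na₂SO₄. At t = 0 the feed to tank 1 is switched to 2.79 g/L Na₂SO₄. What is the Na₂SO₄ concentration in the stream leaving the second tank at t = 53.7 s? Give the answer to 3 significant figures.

2.28 g/L

Species balance on tank i: dCᵢ/dt = (Cᵢ₋₁ − Cᵢ)/τᵢ with τᵢ = Vᵢ/Q.
τ₁ = 224/8.32 = 26.923 s; τ₂ = 58.5/8.32 = 7.0312 s.
Solving the cascade with C₁(0)=C₂(0)=0 gives C₂(t) = C_in[1 − (τ₁ e^(−t/τ₁) − τ₂ e^(−t/τ₂))/(τ₁ − τ₂)].
At t = 53.7: e^(−t/τ₁) = 0.13607, e^(−t/τ₂) = 0.00048211.
C₂ = 2.79·[1 − (26.923·0.13607 − 7.0312·0.00048211)/(19.892)] = 2.79·0.81600 = 2.2766 g/L.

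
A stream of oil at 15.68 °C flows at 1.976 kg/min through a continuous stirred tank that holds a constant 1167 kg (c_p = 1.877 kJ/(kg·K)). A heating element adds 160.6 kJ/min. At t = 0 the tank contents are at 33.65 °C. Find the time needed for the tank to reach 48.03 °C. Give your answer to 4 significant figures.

M c_p dT/dt = ṁ c_p (T_in − T) + Q̇.
τ = M/ṁ = 590.587 min; T_ss = T_in + Q̇/(ṁ c_p) = 58.9806 °C.
T(t) = T_ss + (T₀ − T_ss) e^(−t/τ). Set T = 48.03:
e^(−t/τ) = (48.03 − 58.9806)/(33.65 − 58.9806) = 0.432308
t = −590.587 · ln(0.432308) = 495.276 min.

495.3 min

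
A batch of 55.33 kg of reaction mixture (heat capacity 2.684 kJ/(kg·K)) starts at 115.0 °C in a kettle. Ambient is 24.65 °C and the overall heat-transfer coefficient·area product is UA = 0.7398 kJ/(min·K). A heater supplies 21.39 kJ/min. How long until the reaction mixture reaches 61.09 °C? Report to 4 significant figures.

Unsteady energy balance on the tank contents: M c_p dT/dt = −UA(T − T_amb) + Q̇.
τ = M c_p/UA = 200.738 min; T_ss = T_amb + Q̇/UA = 24.65 + 21.39/0.7398 = 53.5632 °C.
T(t) = T_ss + (T₀ − T_ss)e^(−t/τ); set T = 61.09:
t = −τ ln[(T − T_ss)/(T₀ − T_ss)] = −200.738 · ln(0.122513) = 421.457 min.

421.5 min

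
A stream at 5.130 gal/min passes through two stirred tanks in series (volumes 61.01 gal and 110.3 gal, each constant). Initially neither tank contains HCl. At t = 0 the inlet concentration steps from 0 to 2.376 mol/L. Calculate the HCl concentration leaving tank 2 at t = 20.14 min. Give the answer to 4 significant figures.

Time constants: τᵢ = Vᵢ/Q for each well-mixed tank.
τ₁ = 61.01/5.130 = 11.8928 min; τ₂ = 110.3/5.130 = 21.5010 min.
Tank 1: C₁ = C_in(1 − e^(−t/τ₁)). Tank 2 (τ₁ ≠ τ₂): C₂ = C_in[1 − (τ₁ e^(−t/τ₁) − τ₂ e^(−t/τ₂))/(τ₁ − τ₂)].
At t = 20.14: e^(−t/τ₁) = 0.183882, e^(−t/τ₂) = 0.391918.
C₂ = 2.376·[1 − (11.8928·0.183882 − 21.5010·0.391918)/(-9.60819)] = 2.376·0.350579 = 0.832975 mol/L.

0.8330 mol/L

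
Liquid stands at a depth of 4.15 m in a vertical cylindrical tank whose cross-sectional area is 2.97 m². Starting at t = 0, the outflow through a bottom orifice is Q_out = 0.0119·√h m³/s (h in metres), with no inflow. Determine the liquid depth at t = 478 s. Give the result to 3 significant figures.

With no inflow, A dh/dt = −0.0119 √h.
∫ h^(−1/2) dh = −(0.0119/A) ∫ dt, giving 2√h = 2√h₀ − (0.0119/A) t.
√h = √4.15 − 0.0119·478/(2·2.97) = 2.0372 − 0.95761 = 1.0795.
h = 1.0795² = 1.1654 m.

1.17 m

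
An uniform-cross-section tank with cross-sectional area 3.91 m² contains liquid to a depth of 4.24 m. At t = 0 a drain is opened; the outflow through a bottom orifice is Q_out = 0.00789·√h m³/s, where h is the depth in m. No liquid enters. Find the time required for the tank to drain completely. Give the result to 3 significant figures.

With no inflow, A dh/dt = −0.00789 √h.
Separate and integrate: 2(√h − √h₀) = −(0.00789/A) t.
Set h = 0: 2√h₀ = (0.00789/A) t_empty ⇒ t_empty = 2A√h₀/0.00789.
t_empty = 2·3.91·√4.24/0.00789 = 7.8200·2.0591/0.00789 = 2040.9 s.

2040 s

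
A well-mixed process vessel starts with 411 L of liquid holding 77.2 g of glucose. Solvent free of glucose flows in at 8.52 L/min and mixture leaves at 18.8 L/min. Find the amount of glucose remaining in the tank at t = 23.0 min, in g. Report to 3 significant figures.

Let m(t) be the amount of glucose. Volume: V(t) = V₀ + (Q_in − Q_out) t = 411 − 10.280 t; V(23.0) = 174.56 L.
No glucose enters, so dm/dt = −Q_out · (m/V).
dm/m = −Q_out dt/(V₀ − 10.280 t); integrating gives ln(m/m₀) = −(Q_out/(Q_in−Q_out)) ln(V/V₀).
m = m₀ (V₀/V)^(Q_out/(Q_in−Q_out)) = 77.2 × (411/174.56)^(-1.8288) = 16.125 g.

16.1 g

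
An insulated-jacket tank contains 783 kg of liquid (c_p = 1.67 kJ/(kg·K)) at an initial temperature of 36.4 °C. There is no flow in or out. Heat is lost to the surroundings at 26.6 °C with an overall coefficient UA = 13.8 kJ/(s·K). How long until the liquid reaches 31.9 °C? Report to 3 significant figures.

M c_p dT/dt = −UA(T − T_amb).
τ = M c_p/UA = 94.754 s; T_ss = T_amb = 26.600 °C.
T(t) = T_ss + (T₀ − T_ss)e^(−t/τ); set T = 31.9:
t = −τ ln[(T − T_ss)/(T₀ − T_ss)] = −94.754 · ln(0.54082) = 58.243 s.

58.2 s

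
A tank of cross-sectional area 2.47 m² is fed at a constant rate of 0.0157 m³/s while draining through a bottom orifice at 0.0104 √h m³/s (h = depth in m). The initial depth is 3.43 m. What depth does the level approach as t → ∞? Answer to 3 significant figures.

2.28 m

A dh/dt = Q_in − 0.0104 √h. Steady state requires inflow = outflow:
Q_in = 0.0104 √h_ss ⇒ √h_ss = 0.0157/0.0104 = 1.5096.
h_ss = 1.5096² = 2.2789 m. (Since h₀ = 3.43 m > h_ss, the level will fall toward this value.)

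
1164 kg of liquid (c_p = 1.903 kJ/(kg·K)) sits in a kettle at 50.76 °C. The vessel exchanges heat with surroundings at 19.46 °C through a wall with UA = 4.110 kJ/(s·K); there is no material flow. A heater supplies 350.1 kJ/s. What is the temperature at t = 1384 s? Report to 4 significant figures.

100.5 °C

Lumped-capacitance energy balance: M c_p dT/dt = UA(T_amb − T) + Q̇.
dT/dt = (T_ss − T)/τ with T_ss = T_amb + Q̇/UA = 19.46 + 350.1/4.110 = 104.642 °C, τ = M c_p/UA = 1164·1.903/4.110 = 538.952 s.
T approaches T_ss exponentially: T(t) = T_ss + (T₀ − T_ss) e^(−t/τ).
T(1384) = 104.642 + (-53.8825)·0.0766928 = 100.510 °C.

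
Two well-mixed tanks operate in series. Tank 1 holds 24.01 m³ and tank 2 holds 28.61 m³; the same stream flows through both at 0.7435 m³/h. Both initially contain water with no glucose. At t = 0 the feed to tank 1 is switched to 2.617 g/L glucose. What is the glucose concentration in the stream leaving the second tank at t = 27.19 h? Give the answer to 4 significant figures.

0.4728 g/L

Time constants: τᵢ = Vᵢ/Q for each well-mixed tank.
τ₁ = 24.01/0.7435 = 32.2932 h; τ₂ = 28.61/0.7435 = 38.4802 h.
Tank 1: C₁ = C_in(1 − e^(−t/τ₁)). Tank 2 (τ₁ ≠ τ₂): C₂ = C_in[1 − (τ₁ e^(−t/τ₁) − τ₂ e^(−t/τ₂))/(τ₁ − τ₂)].
At t = 27.19: e^(−t/τ₁) = 0.430860, e^(−t/τ₂) = 0.493320.
C₂ = 2.617·[1 − (32.2932·0.430860 − 38.4802·0.493320)/(-6.18695)] = 2.617·0.180666 = 0.472804 g/L.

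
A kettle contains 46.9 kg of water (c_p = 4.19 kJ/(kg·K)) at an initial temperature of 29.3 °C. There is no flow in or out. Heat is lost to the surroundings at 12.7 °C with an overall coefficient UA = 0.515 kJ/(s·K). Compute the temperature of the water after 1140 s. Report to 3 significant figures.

13.5 °C

M c_p dT/dt = −UA(T − T_amb).
dT/dt = (T_ss − T)/τ with T_ss = T_amb = 12.700 °C, τ = M c_p/UA = 46.9·4.19/0.515 = 381.57 s.
T approaches T_ss exponentially: T(t) = T_ss + (T₀ − T_ss) e^(−t/τ).
T(1140) = 12.700 + (16.600)·0.050407 = 13.537 °C.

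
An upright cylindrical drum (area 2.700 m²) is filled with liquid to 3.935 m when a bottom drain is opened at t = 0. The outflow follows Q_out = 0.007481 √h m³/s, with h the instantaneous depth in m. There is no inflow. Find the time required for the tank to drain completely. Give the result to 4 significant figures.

Mass balance (ρ constant): A dh/dt = −0.007481 √h.
Separate and integrate: 2(√h − √h₀) = −(0.007481/A) t.
Set h = 0: 2√h₀ = (0.007481/A) t_empty ⇒ t_empty = 2A√h₀/0.007481.
t_empty = 2·2.700·√3.935/0.007481 = 5.40000·1.98368/0.007481 = 1431.88 s.

1432 s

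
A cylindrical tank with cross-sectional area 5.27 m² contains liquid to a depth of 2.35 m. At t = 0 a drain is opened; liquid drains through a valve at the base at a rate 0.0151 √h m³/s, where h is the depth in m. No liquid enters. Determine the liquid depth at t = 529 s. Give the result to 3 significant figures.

0.601 m

Accumulation of liquid (constant cross-section A): A dh/dt = −0.0151 √h.
This is separable: 2 d(√h)/dt = −0.0151/A, so √h = √h₀ − (0.0151/(2A)) t.
√h = √2.35 − 0.0151·529/(2·5.27) = 1.5330 − 0.75787 = 0.77511.
h = 0.77511² = 0.60079 m.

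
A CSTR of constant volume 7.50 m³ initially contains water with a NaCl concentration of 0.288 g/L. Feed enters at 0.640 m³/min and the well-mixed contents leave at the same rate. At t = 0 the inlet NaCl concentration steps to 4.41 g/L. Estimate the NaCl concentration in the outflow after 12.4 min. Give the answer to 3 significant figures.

2.98 g/L

Unsteady species balance (constant V, well mixed): V dC/dt = Q(C_in − C).
Rewrite as dC/dt + C/τ = C_in/τ, τ = V/Q = 11.719 min.
C approaches C_in exponentially: C(t) = C_in + (C₀ − C_in) e^(−t/τ).
C(12.4) = 4.41 + (0.288 − 4.41)·e^(−12.4/11.719) = 4.41 + (-4.1220)·0.34710 = 2.9792 g/L.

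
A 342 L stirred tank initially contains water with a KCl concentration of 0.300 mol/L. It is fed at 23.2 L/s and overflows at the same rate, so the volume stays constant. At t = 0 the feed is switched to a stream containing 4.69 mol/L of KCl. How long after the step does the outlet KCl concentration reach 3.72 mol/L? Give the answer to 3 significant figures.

Mass balance on the solute (V constant): V dC/dt = Q(C_in − C), so τ = V/Q = 14.741 s.
C(t) = C_in + (C₀ − C_in) e^(−t/τ). Set C = 3.72 and solve for t:
e^(−t/τ) = (C − C_in)/(C₀ − C_in) = (3.72 − 4.69)/(0.300 − 4.69) = 0.22096
t = −τ ln(…) = 14.741 × 1.5098 = 22.256 s.

22.3 s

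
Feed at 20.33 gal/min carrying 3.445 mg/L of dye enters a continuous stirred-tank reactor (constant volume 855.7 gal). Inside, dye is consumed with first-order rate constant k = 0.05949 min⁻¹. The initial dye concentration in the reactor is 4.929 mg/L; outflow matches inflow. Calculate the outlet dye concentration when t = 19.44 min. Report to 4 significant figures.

Species balance: V dC/dt = Q C_in − Q C − k V C.
This is linear with rate a = Q/V + k = 0.0832483 min⁻¹.
C_ss = Q C_in/(Q + kV) = 0.983172 mg/L; C(t) = C_ss + (C₀ − C_ss) e^(−a t).
C(19.44) = 0.983172 + (3.94583)·e^(−0.0832483·19.44) = 0.983172 + (3.94583)·0.198226 = 1.76534 mg/L.

1.765 mg/L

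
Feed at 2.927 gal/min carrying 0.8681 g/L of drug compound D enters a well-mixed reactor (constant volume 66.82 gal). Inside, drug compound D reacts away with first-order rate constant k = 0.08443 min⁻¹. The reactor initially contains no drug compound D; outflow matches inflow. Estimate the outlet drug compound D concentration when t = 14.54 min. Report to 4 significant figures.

0.2506 g/L

V dC/dt = Q(C_in − C) − k V C.
This is linear with rate a = Q/V + k = 0.128234 min⁻¹.
C_ss = Q C_in/(Q + kV) = 0.296539 g/L; C(t) = C_ss + (C₀ − C_ss) e^(−a t).
C(14.54) = 0.296539 + (-0.296539)·e^(−0.128234·14.54) = 0.296539 + (-0.296539)·0.154970 = 0.250585 g/L.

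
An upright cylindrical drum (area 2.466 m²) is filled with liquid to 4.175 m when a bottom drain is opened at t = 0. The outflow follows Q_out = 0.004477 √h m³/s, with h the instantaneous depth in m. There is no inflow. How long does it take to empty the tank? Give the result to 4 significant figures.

With no inflow, A dh/dt = −0.004477 √h.
∫ h^(−1/2) dh = −(0.004477/A) ∫ dt, giving 2√h = 2√h₀ − (0.004477/A) t.
Tank is empty when √h = 0: t_empty = 2A√h₀/0.004477.
t_empty = 2·2.466·√4.175/0.004477 = 4.93200·2.04328/0.004477 = 2250.94 s.

2251 s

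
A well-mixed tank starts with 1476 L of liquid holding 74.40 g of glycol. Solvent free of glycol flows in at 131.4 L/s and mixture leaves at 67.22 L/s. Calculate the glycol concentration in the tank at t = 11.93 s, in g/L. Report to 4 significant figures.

0.02142 g/L

Let m(t) be the amount of glycol. Volume: V(t) = V₀ + (Q_in − Q_out) t = 1476 + 64.1800 t; V(11.93) = 2241.67 L.
Solute balance: dm/dt = 0 − Q_out C = −Q_out m/V(t).
Separate: dm/m = −Q_out dt/V(t) ⇒ ln(m/m₀) = −(Q_out/(Q_in−Q_out)) ln(V/V₀).
m = m₀ (V₀/V)^(Q_out/(Q_in−Q_out)) = 74.40 × (1476/2241.67)^(1.04737) = 48.0277 g.
C = m/V = 48.0277/2241.67 = 0.0214250 g/L.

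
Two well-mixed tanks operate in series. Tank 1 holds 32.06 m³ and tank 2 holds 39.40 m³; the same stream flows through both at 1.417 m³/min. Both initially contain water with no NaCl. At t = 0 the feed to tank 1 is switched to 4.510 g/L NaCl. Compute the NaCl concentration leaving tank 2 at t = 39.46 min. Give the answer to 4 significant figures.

Species balance on tank i: dCᵢ/dt = (Cᵢ₋₁ − Cᵢ)/τᵢ with τᵢ = Vᵢ/Q.
τ₁ = 32.06/1.417 = 22.6253 min; τ₂ = 39.40/1.417 = 27.8052 min.
Tank 1: C₁ = C_in(1 − e^(−t/τ₁)). Tank 2 (τ₁ ≠ τ₂): C₂ = C_in[1 − (τ₁ e^(−t/τ₁) − τ₂ e^(−t/τ₂))/(τ₁ − τ₂)].
At t = 39.46: e^(−t/τ₁) = 0.174808, e^(−t/τ₂) = 0.241918.
C₂ = 4.510·[1 − (22.6253·0.174808 − 27.8052·0.241918)/(-5.17996)] = 4.510·0.464957 = 2.09696 g/L.

2.097 g/L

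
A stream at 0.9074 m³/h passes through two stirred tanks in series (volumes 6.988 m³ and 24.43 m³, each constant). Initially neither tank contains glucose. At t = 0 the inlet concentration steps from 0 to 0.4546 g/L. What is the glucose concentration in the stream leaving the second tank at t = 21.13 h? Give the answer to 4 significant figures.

Each tank obeys Vᵢ dCᵢ/dt = Q(Cᵢ₋₁ − Cᵢ), so τᵢ = Vᵢ/Q.
τ₁ = 6.988/0.9074 = 7.70112 h; τ₂ = 24.43/0.9074 = 26.9231 h.
Solving the cascade with C₁(0)=C₂(0)=0 gives C₂(t) = C_in[1 − (τ₁ e^(−t/τ₁) − τ₂ e^(−t/τ₂))/(τ₁ − τ₂)].
At t = 21.13: e^(−t/τ₁) = 0.0643283, e^(−t/τ₂) = 0.456198.
C₂ = 0.4546·[1 − (7.70112·0.0643283 − 26.9231·0.456198)/(-19.2220)] = 0.4546·0.386803 = 0.175840 g/L.

0.1758 g/L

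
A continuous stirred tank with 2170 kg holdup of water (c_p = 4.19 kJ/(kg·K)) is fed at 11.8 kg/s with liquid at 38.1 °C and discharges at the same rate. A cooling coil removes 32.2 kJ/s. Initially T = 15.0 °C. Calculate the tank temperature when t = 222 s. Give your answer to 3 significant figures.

30.7 °C

M c_p dT/dt = ṁ c_p (T_in − T) − Q̇.
Rearrange: dT/dt = (T_ss − T)/τ with τ = M/ṁ = 183.90 s and T_ss = T_in − Q̇/(ṁ c_p) = 37.449 °C.
Solution: T(t) = T_ss + (T₀ − T_ss) e^(−t/τ).
T(222) = 37.449 + (-22.449)·e^(−222/183.90) = 37.449 + (-22.449)·0.29904 = 30.736 °C.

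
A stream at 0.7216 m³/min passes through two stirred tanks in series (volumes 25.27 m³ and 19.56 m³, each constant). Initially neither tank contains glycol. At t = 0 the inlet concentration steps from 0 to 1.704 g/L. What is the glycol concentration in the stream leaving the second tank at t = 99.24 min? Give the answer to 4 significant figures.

Species balance on tank i: dCᵢ/dt = (Cᵢ₋₁ − Cᵢ)/τᵢ with τᵢ = Vᵢ/Q.
τ₁ = 25.27/0.7216 = 35.0194 min; τ₂ = 19.56/0.7216 = 27.1064 min.
Solving the cascade with C₁(0)=C₂(0)=0 gives C₂(t) = C_in[1 − (τ₁ e^(−t/τ₁) − τ₂ e^(−t/τ₂))/(τ₁ − τ₂)].
At t = 99.24: e^(−t/τ₁) = 0.0587856, e^(−t/τ₂) = 0.0257036.
C₂ = 1.704·[1 − (35.0194·0.0587856 − 27.1064·0.0257036)/(7.91297)] = 1.704·0.827890 = 1.41072 g/L.

1.411 g/L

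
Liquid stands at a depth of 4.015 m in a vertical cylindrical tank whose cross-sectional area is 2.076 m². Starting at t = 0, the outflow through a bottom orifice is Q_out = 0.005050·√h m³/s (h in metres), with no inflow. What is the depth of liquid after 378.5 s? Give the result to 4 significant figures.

2.382 m

With no inflow, A dh/dt = −0.005050 √h.
This is separable: 2 d(√h)/dt = −0.005050/A, so √h = √h₀ − (0.005050/(2A)) t.
√h = √4.015 − 0.005050·378.5/(2·2.076) = 2.00375 − 0.460362 = 1.54338.
h = 1.54338² = 2.38203 m.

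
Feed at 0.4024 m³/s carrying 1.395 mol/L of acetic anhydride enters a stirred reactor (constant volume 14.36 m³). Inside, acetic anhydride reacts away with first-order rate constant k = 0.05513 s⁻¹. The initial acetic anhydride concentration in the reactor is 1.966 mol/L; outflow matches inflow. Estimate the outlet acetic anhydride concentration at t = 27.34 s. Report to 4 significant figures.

Accumulation = in − out − consumed: V dC/dt = Q C_in − Q C − k V C.
This is linear with rate a = Q/V + k = 0.0831523 s⁻¹.
C_ss = Q C_in/(Q + kV) = 0.470114 mol/L; C(t) = C_ss + (C₀ − C_ss) e^(−a t).
C(27.34) = 0.470114 + (1.49589)·e^(−0.0831523·27.34) = 0.470114 + (1.49589)·0.102963 = 0.624136 mol/L.

0.6241 mol/L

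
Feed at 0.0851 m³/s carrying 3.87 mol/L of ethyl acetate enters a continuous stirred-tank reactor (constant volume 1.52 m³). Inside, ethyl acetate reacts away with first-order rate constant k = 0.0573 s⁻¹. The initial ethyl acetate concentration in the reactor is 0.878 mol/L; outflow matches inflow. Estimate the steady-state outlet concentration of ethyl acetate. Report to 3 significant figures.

1.91 mol/L

Species balance: V dC/dt = Q C_in − Q C − k V C.
Steady state (dC/dt = 0): C_ss = Q C_in/(Q + kV) = C_in/(1 + kV/Q).
C_ss = 0.0851·3.87/(0.0851 + 0.0573·1.52) = 0.32934/0.17220 = 1.9126 mol/L.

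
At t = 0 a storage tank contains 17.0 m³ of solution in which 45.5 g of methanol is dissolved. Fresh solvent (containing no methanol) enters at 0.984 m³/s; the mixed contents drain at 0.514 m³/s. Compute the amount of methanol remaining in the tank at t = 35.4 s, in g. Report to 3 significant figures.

Total volume: dV/dt = Q_in − Q_out = 0.47000 m³/s, so V(t) = 17.0 + 0.47000 t and V(35.4) = 33.638 m³.
Solute balance: dm/dt = 0 − Q_out C = −Q_out m/V(t).
Separate: dm/m = −Q_out dt/V(t) ⇒ ln(m/m₀) = −(Q_out/(Q_in−Q_out)) ln(V/V₀).
m = m₀ (V₀/V)^(Q_out/(Q_in−Q_out)) = 45.5 × (17.0/33.638)^(1.0936) = 21.572 g.

21.6 g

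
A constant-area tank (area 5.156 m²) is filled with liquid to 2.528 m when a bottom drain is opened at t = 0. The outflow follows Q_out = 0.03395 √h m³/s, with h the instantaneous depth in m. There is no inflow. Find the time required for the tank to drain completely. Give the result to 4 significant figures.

A dh/dt = −Q_out = −0.03395 √h.
This is separable: 2 d(√h)/dt = −0.03395/A, so √h = √h₀ − (0.03395/(2A)) t.
Set h = 0: 2√h₀ = (0.03395/A) t_empty ⇒ t_empty = 2A√h₀/0.03395.
t_empty = 2·5.156·√2.528/0.03395 = 10.3120·1.58997/0.03395 = 482.938 s.

482.9 s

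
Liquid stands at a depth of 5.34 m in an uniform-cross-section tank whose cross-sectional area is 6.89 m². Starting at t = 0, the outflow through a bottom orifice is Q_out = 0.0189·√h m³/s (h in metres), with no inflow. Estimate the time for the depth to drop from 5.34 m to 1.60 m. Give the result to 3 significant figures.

763 s

Accumulation of liquid (constant cross-section A): A dh/dt = −0.0189 √h.
This is separable: 2 d(√h)/dt = −0.0189/A, so √h = √h₀ − (0.0189/(2A)) t.
t = 2A(√h₀ − √h)/0.0189 = 2·6.89·(√5.34 − √1.60)/0.0189
  = 13.780 × (2.3108 − 1.2649) / 0.0189 = 762.59 s.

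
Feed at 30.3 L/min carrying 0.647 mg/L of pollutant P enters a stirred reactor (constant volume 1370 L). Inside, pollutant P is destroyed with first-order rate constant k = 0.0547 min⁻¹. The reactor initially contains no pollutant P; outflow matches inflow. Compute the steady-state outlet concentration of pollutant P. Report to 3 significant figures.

Accumulation = in − out − consumed: V dC/dt = Q C_in − Q C − k V C.
Steady state (dC/dt = 0): C_ss = Q C_in/(Q + kV) = C_in/(1 + kV/Q).
C_ss = 30.3·0.647/(30.3 + 0.0547·1370) = 19.604/105.24 = 0.18628 mg/L.

0.186 mg/L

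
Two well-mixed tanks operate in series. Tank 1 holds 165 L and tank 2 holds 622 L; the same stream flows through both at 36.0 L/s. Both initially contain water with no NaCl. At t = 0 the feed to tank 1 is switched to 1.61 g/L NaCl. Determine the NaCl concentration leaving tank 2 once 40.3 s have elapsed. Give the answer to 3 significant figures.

Species balance on tank i: dCᵢ/dt = (Cᵢ₋₁ − Cᵢ)/τᵢ with τᵢ = Vᵢ/Q.
τ₁ = 165/36.0 = 4.5833 s; τ₂ = 622/36.0 = 17.278 s.
Tank 1: C₁ = C_in(1 − e^(−t/τ₁)). Tank 2 (τ₁ ≠ τ₂): C₂ = C_in[1 − (τ₁ e^(−t/τ₁) − τ₂ e^(−t/τ₂))/(τ₁ − τ₂)].
At t = 40.3: e^(−t/τ₁) = 0.00015183, e^(−t/τ₂) = 0.097055.
C₂ = 1.61·[1 − (4.5833·0.00015183 − 17.278·0.097055)/(-12.694)] = 1.61·0.86796 = 1.3974 g/L.

1.40 g/L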